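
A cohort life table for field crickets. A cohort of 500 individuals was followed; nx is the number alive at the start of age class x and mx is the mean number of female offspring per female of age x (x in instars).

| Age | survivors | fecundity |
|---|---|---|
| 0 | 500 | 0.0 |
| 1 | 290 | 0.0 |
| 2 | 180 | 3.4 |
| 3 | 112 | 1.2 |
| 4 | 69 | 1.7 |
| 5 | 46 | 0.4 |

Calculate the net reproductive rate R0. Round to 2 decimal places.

1.76

lx = nx/n0 = nx/500: 1, 0.58, 0.36, 0.224, 0.138, 0.092
lx·mx by age: 0, 0, 1.224, 0.2688, 0.2346, 0.0368
R0 = Σ lx·mx = 1.7642 → 1.76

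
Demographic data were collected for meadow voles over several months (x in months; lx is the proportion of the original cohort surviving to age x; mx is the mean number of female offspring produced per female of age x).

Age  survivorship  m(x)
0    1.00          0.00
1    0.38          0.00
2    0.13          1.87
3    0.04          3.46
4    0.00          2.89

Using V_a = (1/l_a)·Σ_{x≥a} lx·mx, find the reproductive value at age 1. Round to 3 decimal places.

lx·mx for x ≥ 1: 0, 0.2431, 0.1384, 0 → sum = 0.3815
V_1 = 0.3815 / l_1 = 0.3815 / 0.38 = 1.003947… → 1.004

1.004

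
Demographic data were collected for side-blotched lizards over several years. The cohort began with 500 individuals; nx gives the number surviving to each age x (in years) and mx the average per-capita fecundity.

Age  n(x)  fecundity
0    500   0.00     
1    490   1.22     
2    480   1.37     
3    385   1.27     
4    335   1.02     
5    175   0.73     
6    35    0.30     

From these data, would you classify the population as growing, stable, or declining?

growing

lx = nx/n0 = nx/500: 1, 0.98, 0.96, 0.77, 0.67, 0.35, 0.07
R0 = Σ lx·mx = 0 + 1.1956 + 1.3152 + 0.9779 + 0.6834 + 0.2555 + 0.021 = 4.4486
R0 > 1, so the population is growing.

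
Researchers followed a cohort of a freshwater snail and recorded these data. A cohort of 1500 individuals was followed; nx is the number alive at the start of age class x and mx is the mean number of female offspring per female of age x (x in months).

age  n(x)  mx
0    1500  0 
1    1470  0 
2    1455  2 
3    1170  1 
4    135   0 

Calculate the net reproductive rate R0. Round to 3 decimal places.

lx = nx/n0 = nx/1500: 1, 0.98, 0.97, 0.78, 0.09
lx·mx by age: 0, 0, 1.94, 0.78, 0
R0 = Σ lx·mx = 2.72 → 2.720

2.720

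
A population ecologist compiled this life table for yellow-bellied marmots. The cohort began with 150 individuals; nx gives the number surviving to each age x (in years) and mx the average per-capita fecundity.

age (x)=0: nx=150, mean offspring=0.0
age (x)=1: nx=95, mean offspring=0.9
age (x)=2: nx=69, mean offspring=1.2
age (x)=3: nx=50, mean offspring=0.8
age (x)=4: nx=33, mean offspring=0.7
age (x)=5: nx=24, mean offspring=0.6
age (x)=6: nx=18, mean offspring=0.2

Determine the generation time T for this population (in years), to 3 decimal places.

2.234

lx = nx/n0 = nx/150: 1, 0.63333…, 0.46, 0.33333…, 0.22, 0.16, 0.12
lx·mx: 0, 0.57…, 0.552, 0.266667…, 0.154, 0.096, 0.024 → R0 = 1.662667…
x·lx·mx: 0, 0.57…, 1.104, 0.8…, 0.616, 0.48, 0.144 → Σ = 3.714…
T = 3.714… / 1.662667… = 2.233761… → 2.234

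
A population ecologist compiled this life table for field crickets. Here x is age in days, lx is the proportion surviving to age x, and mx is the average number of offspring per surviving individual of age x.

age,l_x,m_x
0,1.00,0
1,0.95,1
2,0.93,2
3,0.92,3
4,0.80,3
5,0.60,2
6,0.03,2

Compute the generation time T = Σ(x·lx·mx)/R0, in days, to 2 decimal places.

lx·mx: 0, 0.95, 1.86, 2.76, 2.4, 1.2, 0.06 → R0 = 9.23
x·lx·mx: 0, 0.95, 3.72, 8.28, 9.6, 6, 0.36 → Σ = 28.91
T = 28.91 / 9.23 = 3.132178… → 3.13

3.13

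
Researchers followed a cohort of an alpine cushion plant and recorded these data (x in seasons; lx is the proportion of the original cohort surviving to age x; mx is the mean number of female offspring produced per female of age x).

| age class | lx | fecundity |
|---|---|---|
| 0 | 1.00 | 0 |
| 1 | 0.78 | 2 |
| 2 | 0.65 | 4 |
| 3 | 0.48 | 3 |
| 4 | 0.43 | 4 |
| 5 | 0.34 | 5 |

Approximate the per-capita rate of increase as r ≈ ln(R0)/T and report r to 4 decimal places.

R0 = Σ lx·mx = 0 + 1.56 + 2.6 + 1.44 + 1.72 + 1.7 = 9.02
Σ x·lx·mx = 26.46; T = 26.46/9.02 = 2.93348…
r ≈ ln(R0)/T = ln(9.02)/2.93348… = 0.749773… → 0.7498

0.7498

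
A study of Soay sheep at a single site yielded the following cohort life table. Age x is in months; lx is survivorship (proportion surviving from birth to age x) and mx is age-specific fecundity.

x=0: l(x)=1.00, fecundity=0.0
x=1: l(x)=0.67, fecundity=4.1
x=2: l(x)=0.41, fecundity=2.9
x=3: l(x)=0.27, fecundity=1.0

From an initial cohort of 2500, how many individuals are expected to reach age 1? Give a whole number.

1675

Expected survivors = N0 · l_1 = 2500 × 0.67 = 1675 → 1675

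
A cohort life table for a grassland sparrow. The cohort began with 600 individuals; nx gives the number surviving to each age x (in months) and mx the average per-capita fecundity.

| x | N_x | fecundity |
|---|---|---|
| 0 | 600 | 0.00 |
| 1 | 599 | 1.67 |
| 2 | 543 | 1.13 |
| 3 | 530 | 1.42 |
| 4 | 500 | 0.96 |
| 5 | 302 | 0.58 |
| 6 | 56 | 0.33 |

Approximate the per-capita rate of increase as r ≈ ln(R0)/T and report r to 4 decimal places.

lx = nx/n0 = nx/600: 1, 0.99833…, 0.905, 0.88333…, 0.83333…, 0.50333…, 0.09333…
R0 = Σ lx·mx = 0 + 1.66722… + 1.02265 + 1.25433… + 0.8… + 0.29193… + 0.0308… = 5.066933…
Σ x·lx·mx = 12.319983…; T = 12.319983…/5.066933… = 2.43145…
r ≈ ln(R0)/T = ln(5.066933…)/2.43145… = 0.667395… → 0.6674

0.6674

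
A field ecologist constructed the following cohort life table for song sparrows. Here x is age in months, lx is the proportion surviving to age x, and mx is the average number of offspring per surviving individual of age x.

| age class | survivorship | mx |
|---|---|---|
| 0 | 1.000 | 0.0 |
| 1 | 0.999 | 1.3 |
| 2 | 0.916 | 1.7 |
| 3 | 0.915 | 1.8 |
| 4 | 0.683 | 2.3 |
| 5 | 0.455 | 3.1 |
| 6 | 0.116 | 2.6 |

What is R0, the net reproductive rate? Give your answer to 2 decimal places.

7.79

lx·mx by age: 0, 1.2987, 1.5572, 1.647, 1.5709, 1.4105, 0.3016
R0 = Σ lx·mx = 7.7859 → 7.79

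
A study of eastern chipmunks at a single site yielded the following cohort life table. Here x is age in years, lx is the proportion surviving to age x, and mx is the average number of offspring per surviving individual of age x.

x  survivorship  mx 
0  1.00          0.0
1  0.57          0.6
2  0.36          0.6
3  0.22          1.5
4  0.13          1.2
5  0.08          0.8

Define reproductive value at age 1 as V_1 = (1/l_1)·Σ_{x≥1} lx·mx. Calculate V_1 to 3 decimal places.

lx·mx for x ≥ 1: 0.342, 0.216, 0.33, 0.156, 0.064 → sum = 1.108
V_1 = 1.108 / l_1 = 1.108 / 0.57 = 1.94386… → 1.944

1.944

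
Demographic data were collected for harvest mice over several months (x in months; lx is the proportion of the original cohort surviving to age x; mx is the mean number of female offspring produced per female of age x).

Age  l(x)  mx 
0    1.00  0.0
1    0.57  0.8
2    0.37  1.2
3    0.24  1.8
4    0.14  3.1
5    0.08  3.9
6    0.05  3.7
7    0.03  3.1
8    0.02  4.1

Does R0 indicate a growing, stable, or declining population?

growing

R0 = Σ lx·mx = 0 + 0.456 + 0.444 + 0.432 + 0.434 + 0.312 + 0.185 + 0.093 + 0.082 = 2.438
R0 > 1, so the population is growing.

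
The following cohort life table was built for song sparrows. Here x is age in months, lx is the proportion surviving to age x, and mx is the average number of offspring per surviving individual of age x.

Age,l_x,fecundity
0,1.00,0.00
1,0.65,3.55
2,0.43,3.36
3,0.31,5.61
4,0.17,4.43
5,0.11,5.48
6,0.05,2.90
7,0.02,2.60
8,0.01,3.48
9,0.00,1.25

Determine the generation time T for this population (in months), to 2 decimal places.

2.54

lx·mx: 0, 2.3075, 1.4448, 1.7391, 0.7531, 0.6028, 0.145, 0.052, 0.0348, 0 → R0 = 7.0791
x·lx·mx: 0, 2.3075, 2.8896, 5.2173, 3.0124, 3.014, 0.87, 0.364, 0.2784, 0 → Σ = 17.9532
T = 17.9532 / 7.0791 = 2.536085… → 2.54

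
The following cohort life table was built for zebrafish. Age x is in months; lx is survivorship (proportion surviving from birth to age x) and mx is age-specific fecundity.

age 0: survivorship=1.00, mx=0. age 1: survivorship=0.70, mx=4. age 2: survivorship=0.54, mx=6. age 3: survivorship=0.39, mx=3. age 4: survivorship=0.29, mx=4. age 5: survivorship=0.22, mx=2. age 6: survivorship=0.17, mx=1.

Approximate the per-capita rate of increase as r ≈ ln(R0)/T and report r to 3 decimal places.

0.955

R0 = Σ lx·mx = 0 + 2.8 + 3.24 + 1.17 + 1.16 + 0.44 + 0.17 = 8.98
Σ x·lx·mx = 20.65; T = 20.65/8.98 = 2.29955…
r ≈ ln(R0)/T = ln(8.98)/2.29955… = 0.95453… → 0.955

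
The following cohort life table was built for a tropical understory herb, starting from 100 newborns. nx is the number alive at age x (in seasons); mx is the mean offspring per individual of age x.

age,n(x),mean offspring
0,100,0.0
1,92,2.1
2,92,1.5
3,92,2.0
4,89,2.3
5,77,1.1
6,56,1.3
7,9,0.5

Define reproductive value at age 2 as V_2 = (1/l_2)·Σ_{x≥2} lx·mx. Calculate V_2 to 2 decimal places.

lx = nx/n0 = nx/100: 1, 0.92, 0.92, 0.92, 0.89, 0.77, 0.56, 0.09
lx·mx for x ≥ 2: 1.38, 1.84, 2.047, 0.847, 0.728, 0.045 → sum = 6.887
V_2 = 6.887 / l_2 = 6.887 / 0.92 = 7.48587… → 7.49

7.49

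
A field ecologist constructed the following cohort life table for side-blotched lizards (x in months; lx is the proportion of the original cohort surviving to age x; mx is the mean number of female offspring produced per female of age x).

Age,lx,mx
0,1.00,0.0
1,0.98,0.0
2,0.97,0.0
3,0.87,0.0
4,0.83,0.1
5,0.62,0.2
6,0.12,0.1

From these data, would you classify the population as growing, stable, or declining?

declining

R0 = Σ lx·mx = 0 + 0 + 0 + 0 + 0.083 + 0.124 + 0.012 = 0.219
R0 < 1, so the population is declining.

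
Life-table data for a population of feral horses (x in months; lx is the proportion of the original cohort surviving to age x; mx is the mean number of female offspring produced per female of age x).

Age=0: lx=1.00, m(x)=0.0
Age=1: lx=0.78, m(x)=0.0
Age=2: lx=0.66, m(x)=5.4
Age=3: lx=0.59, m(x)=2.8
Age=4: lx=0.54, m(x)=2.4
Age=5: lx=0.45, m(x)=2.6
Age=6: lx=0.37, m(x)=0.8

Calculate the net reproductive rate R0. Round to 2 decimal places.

7.98

lx·mx by age: 0, 0, 3.564, 1.652, 1.296, 1.17, 0.296
R0 = Σ lx·mx = 7.978 → 7.98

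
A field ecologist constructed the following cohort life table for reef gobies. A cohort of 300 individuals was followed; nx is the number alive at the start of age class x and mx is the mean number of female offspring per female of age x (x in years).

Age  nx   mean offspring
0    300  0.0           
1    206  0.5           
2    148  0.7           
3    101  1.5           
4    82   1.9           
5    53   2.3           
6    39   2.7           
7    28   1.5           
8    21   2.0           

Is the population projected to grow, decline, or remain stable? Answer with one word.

growing

lx = nx/n0 = nx/300: 1, 0.68667…, 0.49333…, 0.33667…, 0.27333…, 0.17667…, 0.13, 0.09333…, 0.07
R0 = Σ lx·mx = 0 + 0.343333… + 0.345333… + 0.505… + 0.519333… + 0.406333… + 0.351 + 0.14… + 0.14 = 2.750333…
R0 > 1, so the population is growing.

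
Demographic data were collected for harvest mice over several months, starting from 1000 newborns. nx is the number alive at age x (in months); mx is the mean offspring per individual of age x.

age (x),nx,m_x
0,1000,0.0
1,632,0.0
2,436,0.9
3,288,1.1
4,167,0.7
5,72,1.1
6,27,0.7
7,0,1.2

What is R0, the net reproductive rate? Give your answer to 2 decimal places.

lx = nx/n0 = nx/1000: 1, 0.632, 0.436, 0.288, 0.167, 0.072, 0.027, 0
lx·mx by age: 0, 0, 0.3924, 0.3168, 0.1169, 0.0792, 0.0189, 0
R0 = Σ lx·mx = 0.9242 → 0.92

0.92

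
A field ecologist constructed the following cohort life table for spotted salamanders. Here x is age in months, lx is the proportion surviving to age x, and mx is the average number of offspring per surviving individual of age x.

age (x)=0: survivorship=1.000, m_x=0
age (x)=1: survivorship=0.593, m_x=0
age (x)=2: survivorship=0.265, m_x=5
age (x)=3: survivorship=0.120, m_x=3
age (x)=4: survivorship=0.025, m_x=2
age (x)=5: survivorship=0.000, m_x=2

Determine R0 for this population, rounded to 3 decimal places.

lx·mx by age: 0, 0, 1.325, 0.36, 0.05, 0
R0 = Σ lx·mx = 1.735 → 1.735

1.735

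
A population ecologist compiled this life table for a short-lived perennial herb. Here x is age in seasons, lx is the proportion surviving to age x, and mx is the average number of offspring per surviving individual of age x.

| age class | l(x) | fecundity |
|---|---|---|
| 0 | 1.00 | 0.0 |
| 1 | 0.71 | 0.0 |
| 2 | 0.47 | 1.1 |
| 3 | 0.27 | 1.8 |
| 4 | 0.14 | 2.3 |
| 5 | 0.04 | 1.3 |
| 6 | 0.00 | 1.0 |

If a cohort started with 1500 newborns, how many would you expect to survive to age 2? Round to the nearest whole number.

705

Expected survivors = N0 · l_2 = 1500 × 0.47 = 705 → 705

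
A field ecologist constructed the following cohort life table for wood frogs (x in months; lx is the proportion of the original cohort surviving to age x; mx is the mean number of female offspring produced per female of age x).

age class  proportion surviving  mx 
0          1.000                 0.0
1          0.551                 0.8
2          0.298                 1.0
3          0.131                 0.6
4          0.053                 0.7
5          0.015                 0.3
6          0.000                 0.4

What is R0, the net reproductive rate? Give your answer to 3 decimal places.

lx·mx by age: 0, 0.4408, 0.298, 0.0786, 0.0371, 0.0045, 0
R0 = Σ lx·mx = 0.859 → 0.859

0.859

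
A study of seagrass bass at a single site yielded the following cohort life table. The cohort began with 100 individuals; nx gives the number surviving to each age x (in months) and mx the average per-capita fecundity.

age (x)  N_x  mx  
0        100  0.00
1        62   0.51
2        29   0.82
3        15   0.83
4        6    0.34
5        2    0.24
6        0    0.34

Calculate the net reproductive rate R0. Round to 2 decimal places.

0.70

lx = nx/n0 = nx/100: 1, 0.62, 0.29, 0.15, 0.06, 0.02, 0
lx·mx by age: 0, 0.3162, 0.2378, 0.1245, 0.0204, 0.0048, 0
R0 = Σ lx·mx = 0.7037 → 0.70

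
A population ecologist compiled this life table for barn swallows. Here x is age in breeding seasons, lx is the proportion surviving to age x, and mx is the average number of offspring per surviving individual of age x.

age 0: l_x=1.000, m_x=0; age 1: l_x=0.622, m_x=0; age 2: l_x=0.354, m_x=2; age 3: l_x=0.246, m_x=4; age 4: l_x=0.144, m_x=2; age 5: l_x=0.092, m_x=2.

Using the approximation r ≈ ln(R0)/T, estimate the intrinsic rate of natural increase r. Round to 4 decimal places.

0.2594

R0 = Σ lx·mx = 0 + 0 + 0.708 + 0.984 + 0.288 + 0.184 = 2.164
Σ x·lx·mx = 6.44; T = 6.44/2.164 = 2.97597…
r ≈ ln(R0)/T = ln(2.164)/2.97597… = 0.259397… → 0.2594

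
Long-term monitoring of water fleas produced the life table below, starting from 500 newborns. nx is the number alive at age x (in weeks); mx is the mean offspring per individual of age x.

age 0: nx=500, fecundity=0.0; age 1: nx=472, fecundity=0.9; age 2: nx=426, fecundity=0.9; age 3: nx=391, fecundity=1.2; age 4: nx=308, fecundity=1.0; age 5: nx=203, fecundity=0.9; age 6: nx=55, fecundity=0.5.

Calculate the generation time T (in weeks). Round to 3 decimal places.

2.734

lx = nx/n0 = nx/500: 1, 0.944, 0.852, 0.782, 0.616, 0.406, 0.11
lx·mx: 0, 0.8496, 0.7668, 0.9384, 0.616, 0.3654, 0.055 → R0 = 3.5912
x·lx·mx: 0, 0.8496, 1.5336, 2.8152, 2.464, 1.827, 0.33 → Σ = 9.8194
T = 9.8194 / 3.5912 = 2.734295… → 2.734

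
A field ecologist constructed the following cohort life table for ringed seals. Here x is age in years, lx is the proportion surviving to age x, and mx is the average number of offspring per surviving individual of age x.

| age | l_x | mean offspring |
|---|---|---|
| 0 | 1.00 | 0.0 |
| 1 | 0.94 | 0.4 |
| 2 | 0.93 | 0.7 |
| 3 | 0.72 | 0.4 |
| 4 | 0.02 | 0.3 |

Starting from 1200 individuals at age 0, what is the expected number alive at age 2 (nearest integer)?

1116

Expected survivors = N0 · l_2 = 1200 × 0.93 = 1116 → 1116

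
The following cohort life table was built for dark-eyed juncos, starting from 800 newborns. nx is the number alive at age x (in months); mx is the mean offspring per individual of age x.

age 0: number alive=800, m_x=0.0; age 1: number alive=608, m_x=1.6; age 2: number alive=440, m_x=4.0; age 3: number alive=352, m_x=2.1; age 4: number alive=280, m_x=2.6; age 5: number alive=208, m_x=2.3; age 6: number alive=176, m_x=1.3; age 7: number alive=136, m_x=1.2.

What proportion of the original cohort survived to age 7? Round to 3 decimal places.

0.170

l_7 = n_7/n_0 = 136/800 = 0.17 → 0.170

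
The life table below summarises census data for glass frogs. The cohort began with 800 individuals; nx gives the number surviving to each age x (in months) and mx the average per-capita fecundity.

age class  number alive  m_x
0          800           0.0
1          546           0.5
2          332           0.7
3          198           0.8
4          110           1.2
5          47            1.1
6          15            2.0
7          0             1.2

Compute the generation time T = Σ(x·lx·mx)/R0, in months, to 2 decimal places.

2.48

lx = nx/n0 = nx/800: 1, 0.6825, 0.415, 0.2475, 0.1375, 0.05875, 0.01875, 0
lx·mx: 0, 0.34125, 0.2905, 0.198, 0.165, 0.064625, 0.0375, 0 → R0 = 1.096875
x·lx·mx: 0, 0.34125, 0.581, 0.594, 0.66, 0.323125, 0.225, 0 → Σ = 2.724375
T = 2.724375 / 1.096875 = 2.483761… → 2.48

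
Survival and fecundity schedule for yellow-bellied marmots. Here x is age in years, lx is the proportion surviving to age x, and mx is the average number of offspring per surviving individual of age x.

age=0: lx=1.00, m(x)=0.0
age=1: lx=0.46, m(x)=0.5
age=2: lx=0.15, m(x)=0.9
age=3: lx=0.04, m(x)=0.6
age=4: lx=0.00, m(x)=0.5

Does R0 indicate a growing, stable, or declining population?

R0 = Σ lx·mx = 0 + 0.23 + 0.135 + 0.024 + 0 = 0.389
R0 < 1, so the population is declining.

declining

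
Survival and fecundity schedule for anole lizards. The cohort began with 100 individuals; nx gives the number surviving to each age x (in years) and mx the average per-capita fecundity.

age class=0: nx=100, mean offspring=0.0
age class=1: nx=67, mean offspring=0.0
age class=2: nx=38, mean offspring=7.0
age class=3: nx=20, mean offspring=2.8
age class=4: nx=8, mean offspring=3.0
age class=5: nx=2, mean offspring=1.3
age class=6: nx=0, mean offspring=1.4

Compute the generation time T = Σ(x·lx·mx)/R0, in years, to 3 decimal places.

lx = nx/n0 = nx/100: 1, 0.67, 0.38, 0.2, 0.08, 0.02, 0
lx·mx: 0, 0, 2.66, 0.56, 0.24, 0.026, 0 → R0 = 3.486
x·lx·mx: 0, 0, 5.32, 1.68, 0.96, 0.13, 0 → Σ = 8.09
T = 8.09 / 3.486 = 2.320711… → 2.321

2.321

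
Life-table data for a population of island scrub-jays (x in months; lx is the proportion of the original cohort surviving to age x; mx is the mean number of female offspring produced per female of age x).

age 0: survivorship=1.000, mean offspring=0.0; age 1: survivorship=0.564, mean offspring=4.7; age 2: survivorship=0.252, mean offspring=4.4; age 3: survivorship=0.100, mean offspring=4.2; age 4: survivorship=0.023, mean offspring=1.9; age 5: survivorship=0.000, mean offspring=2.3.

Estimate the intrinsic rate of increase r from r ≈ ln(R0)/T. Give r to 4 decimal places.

R0 = Σ lx·mx = 0 + 2.6508 + 1.1088 + 0.42 + 0.0437 + 0 = 4.2233
Σ x·lx·mx = 6.3032; T = 6.3032/4.2233 = 1.49248…
r ≈ ln(R0)/T = ln(4.2233)/1.49248… = 0.965249… → 0.9652

0.9652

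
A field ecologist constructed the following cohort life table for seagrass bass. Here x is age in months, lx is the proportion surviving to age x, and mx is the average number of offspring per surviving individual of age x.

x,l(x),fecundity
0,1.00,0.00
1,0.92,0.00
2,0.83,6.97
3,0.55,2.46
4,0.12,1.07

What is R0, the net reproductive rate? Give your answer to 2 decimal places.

7.27

lx·mx by age: 0, 0, 5.7851, 1.353, 0.1284
R0 = Σ lx·mx = 7.2665 → 7.27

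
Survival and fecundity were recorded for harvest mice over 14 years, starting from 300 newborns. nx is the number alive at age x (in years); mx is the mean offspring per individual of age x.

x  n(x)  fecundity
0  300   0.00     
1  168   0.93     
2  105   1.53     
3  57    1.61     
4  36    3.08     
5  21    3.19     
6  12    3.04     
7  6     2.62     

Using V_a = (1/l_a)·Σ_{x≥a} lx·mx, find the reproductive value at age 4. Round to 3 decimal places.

6.391

lx = nx/n0 = nx/300: 1, 0.56, 0.35, 0.19, 0.12, 0.07, 0.04, 0.02
lx·mx for x ≥ 4: 0.3696, 0.2233, 0.1216, 0.0524 → sum = 0.7669
V_4 = 0.7669 / l_4 = 0.7669 / 0.12 = 6.390833… → 6.391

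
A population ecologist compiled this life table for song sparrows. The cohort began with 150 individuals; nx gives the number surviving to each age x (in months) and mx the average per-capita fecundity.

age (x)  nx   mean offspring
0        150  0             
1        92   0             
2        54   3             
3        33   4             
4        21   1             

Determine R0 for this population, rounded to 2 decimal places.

2.10

lx = nx/n0 = nx/150: 1, 0.61333…, 0.36, 0.22, 0.14
lx·mx by age: 0, 0, 1.08, 0.88, 0.14
R0 = Σ lx·mx = 2.1… → 2.10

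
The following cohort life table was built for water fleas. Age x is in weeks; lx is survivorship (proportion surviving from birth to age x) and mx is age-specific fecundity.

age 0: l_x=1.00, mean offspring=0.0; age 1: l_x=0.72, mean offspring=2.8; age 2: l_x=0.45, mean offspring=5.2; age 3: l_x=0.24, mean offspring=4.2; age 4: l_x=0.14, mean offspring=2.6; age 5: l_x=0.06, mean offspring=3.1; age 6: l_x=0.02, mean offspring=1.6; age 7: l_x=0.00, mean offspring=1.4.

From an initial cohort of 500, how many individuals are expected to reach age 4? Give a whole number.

70

Expected survivors = N0 · l_4 = 500 × 0.14 = 70 → 70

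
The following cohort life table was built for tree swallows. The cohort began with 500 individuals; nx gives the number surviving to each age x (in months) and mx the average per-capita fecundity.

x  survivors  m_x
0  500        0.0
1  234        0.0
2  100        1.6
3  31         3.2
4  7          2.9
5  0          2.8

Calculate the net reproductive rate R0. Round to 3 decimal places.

lx = nx/n0 = nx/500: 1, 0.468, 0.2, 0.062, 0.014, 0
lx·mx by age: 0, 0, 0.32, 0.1984, 0.0406, 0
R0 = Σ lx·mx = 0.559 → 0.559

0.559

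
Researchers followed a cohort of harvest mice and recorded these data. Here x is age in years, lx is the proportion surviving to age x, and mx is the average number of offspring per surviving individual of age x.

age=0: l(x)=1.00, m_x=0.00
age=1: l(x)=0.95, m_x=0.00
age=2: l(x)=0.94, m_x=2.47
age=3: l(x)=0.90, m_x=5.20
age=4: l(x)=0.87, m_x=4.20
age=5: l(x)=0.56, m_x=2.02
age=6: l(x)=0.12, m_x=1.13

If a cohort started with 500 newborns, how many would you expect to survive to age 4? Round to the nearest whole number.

Expected survivors = N0 · l_4 = 500 × 0.87 = 435 → 435

435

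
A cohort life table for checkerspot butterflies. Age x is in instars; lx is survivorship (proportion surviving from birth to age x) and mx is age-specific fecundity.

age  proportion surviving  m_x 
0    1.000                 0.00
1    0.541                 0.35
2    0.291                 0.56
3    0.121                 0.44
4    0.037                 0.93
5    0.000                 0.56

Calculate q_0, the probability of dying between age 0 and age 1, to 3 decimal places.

q_0 = (l_0 − l_1) / l_0 = (1 − 0.541) / 1
     = 0.459 / 1 = 0.459 → 0.459

0.459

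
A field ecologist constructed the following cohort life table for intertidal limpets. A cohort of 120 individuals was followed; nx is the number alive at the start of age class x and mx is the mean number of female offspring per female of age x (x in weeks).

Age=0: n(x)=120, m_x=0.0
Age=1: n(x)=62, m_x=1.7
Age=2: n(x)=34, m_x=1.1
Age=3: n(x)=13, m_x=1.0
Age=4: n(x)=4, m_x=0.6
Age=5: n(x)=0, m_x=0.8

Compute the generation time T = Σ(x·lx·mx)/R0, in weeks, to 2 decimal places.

lx = nx/n0 = nx/120: 1, 0.51667…, 0.28333…, 0.10833…, 0.03333…, 0
lx·mx: 0, 0.878333…, 0.311667…, 0.108333…, 0.02…, 0 → R0 = 1.318333…
x·lx·mx: 0, 0.878333…, 0.623333…, 0.325…, 0.08…, 0 → Σ = 1.906667…
T = 1.906667… / 1.318333… = 1.446271… → 1.45

1.45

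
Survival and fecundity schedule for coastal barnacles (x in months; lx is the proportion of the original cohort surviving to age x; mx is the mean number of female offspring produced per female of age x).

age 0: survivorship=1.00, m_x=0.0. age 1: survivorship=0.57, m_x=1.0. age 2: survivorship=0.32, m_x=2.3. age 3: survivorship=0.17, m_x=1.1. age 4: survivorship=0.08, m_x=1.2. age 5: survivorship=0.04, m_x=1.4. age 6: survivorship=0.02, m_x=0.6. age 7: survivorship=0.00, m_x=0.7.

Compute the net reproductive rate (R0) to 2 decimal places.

lx·mx by age: 0, 0.57, 0.736, 0.187, 0.096, 0.056, 0.012, 0
R0 = Σ lx·mx = 1.657 → 1.66

1.66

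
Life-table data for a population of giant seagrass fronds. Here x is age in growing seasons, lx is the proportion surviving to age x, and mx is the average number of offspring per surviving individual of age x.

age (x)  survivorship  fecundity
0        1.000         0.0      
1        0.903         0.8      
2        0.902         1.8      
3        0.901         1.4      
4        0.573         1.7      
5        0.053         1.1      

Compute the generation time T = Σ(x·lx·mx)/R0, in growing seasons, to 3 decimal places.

lx·mx: 0, 0.7224, 1.6236, 1.2614, 0.9741, 0.0583 → R0 = 4.6398
x·lx·mx: 0, 0.7224, 3.2472, 3.7842, 3.8964, 0.2915 → Σ = 11.9417
T = 11.9417 / 4.6398 = 2.573753… → 2.574

2.574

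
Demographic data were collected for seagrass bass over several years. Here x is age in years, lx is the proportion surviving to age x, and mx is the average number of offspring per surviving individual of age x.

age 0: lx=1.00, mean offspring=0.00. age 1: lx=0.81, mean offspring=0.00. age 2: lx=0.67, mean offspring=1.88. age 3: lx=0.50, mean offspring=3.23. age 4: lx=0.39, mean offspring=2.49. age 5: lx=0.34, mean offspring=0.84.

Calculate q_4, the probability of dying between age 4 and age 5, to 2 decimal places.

0.13

q_4 = (l_4 − l_5) / l_4 = (0.39 − 0.34) / 0.39
     = 0.05 / 0.39 = 0.128205… → 0.13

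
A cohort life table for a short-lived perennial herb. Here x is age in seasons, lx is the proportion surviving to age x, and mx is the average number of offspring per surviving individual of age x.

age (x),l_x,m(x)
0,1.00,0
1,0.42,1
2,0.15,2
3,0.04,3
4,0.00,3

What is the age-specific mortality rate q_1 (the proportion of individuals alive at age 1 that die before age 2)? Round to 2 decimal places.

q_1 = (l_1 − l_2) / l_1 = (0.42 − 0.15) / 0.42
     = 0.27 / 0.42 = 0.642857… → 0.64

0.64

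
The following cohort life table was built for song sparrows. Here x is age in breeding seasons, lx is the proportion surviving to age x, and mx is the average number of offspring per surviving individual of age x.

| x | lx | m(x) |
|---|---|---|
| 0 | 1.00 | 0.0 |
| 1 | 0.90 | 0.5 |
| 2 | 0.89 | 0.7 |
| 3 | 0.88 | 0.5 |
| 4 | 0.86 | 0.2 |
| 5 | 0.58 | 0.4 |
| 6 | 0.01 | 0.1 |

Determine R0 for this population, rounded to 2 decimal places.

lx·mx by age: 0, 0.45, 0.623, 0.44, 0.172, 0.232, 0.001
R0 = Σ lx·mx = 1.918 → 1.92

1.92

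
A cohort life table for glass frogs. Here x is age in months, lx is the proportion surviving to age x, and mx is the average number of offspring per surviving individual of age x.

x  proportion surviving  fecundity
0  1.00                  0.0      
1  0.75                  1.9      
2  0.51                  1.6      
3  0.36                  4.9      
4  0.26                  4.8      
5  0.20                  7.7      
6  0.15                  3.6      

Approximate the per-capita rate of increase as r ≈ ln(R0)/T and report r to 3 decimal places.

0.602

R0 = Σ lx·mx = 0 + 1.425 + 0.816 + 1.764 + 1.248 + 1.54 + 0.54 = 7.333
Σ x·lx·mx = 24.281; T = 24.281/7.333 = 3.3112…
r ≈ ln(R0)/T = ln(7.333)/3.3112… = 0.60171… → 0.602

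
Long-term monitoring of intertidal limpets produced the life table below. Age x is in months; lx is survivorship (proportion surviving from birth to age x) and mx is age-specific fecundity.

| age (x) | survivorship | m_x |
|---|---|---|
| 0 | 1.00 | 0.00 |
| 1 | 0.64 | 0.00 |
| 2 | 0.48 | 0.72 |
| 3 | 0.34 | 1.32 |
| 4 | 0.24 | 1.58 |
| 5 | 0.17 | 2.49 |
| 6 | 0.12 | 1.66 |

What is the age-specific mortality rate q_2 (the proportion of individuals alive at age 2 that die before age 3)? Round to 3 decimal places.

q_2 = (l_2 − l_3) / l_2 = (0.48 − 0.34) / 0.48
     = 0.14 / 0.48 = 0.291667… → 0.292

0.292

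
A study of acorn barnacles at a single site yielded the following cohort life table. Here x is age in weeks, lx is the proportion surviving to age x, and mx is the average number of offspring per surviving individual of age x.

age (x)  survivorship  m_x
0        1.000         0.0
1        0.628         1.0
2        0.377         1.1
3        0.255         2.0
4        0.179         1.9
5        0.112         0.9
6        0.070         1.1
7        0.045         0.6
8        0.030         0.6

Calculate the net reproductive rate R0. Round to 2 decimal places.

lx·mx by age: 0, 0.628, 0.4147, 0.51, 0.3401, 0.1008, 0.077, 0.027, 0.018
R0 = Σ lx·mx = 2.1156 → 2.12

2.12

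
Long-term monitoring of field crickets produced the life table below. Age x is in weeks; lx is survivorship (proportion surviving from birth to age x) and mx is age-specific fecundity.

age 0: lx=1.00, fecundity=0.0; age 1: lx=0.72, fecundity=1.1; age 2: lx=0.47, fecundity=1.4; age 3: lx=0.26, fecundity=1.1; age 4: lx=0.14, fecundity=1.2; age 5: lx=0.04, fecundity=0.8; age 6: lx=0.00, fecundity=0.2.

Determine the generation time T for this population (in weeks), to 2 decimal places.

lx·mx: 0, 0.792, 0.658, 0.286, 0.168, 0.032, 0 → R0 = 1.936
x·lx·mx: 0, 0.792, 1.316, 0.858, 0.672, 0.16, 0 → Σ = 3.798
T = 3.798 / 1.936 = 1.961777… → 1.96

1.96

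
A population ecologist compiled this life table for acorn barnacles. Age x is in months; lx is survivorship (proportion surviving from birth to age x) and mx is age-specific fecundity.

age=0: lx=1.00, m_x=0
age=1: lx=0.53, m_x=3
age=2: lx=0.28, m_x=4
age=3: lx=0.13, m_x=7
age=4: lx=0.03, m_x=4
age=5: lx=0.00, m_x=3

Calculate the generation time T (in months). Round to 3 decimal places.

1.882

lx·mx: 0, 1.59, 1.12, 0.91, 0.12, 0 → R0 = 3.74
x·lx·mx: 0, 1.59, 2.24, 2.73, 0.48, 0 → Σ = 7.04
T = 7.04 / 3.74 = 1.882353… → 1.882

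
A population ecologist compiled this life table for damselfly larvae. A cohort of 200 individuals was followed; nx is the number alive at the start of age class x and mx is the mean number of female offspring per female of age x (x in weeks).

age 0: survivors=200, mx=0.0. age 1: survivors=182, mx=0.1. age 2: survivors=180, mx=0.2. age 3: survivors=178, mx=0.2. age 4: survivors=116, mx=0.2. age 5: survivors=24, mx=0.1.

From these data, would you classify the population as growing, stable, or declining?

lx = nx/n0 = nx/200: 1, 0.91, 0.9, 0.89, 0.58, 0.12
R0 = Σ lx·mx = 0 + 0.091 + 0.18 + 0.178 + 0.116 + 0.012 = 0.577
R0 < 1, so the population is declining.

declining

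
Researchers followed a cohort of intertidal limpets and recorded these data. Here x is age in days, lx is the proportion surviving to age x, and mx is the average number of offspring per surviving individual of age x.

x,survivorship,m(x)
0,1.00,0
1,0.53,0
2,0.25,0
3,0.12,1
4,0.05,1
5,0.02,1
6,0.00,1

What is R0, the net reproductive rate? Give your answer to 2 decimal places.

0.19

lx·mx by age: 0, 0, 0, 0.12, 0.05, 0.02, 0
R0 = Σ lx·mx = 0.19 → 0.19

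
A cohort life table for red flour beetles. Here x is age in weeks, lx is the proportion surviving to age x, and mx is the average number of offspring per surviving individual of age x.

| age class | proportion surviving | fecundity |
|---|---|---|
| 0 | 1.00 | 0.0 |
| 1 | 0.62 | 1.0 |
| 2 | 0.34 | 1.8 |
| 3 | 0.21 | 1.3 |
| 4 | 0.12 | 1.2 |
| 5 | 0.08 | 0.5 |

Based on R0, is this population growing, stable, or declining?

growing

R0 = Σ lx·mx = 0 + 0.62 + 0.612 + 0.273 + 0.144 + 0.04 = 1.689
R0 > 1, so the population is growing.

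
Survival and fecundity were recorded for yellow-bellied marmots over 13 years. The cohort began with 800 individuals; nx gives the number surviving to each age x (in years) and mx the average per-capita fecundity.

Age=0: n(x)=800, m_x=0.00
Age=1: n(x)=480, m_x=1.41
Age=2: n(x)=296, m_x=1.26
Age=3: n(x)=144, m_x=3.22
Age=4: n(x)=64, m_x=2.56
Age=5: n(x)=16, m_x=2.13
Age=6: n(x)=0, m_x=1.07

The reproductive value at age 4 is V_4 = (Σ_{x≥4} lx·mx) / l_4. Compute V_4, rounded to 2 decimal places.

lx = nx/n0 = nx/800: 1, 0.6, 0.37, 0.18, 0.08, 0.02, 0
lx·mx for x ≥ 4: 0.2048, 0.0426, 0 → sum = 0.2474
V_4 = 0.2474 / l_4 = 0.2474 / 0.08 = 3.0925 → 3.09

3.09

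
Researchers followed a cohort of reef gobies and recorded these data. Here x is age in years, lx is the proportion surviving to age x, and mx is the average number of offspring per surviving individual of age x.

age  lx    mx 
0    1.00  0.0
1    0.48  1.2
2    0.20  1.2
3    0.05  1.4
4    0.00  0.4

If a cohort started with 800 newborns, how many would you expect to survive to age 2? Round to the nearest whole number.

160

Expected survivors = N0 · l_2 = 800 × 0.20 = 160 → 160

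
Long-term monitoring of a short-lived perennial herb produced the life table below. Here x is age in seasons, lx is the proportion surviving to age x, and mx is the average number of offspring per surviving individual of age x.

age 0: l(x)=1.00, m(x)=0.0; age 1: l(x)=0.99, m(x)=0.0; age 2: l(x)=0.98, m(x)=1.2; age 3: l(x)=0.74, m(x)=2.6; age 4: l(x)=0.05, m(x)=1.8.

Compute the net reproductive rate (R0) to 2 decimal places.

lx·mx by age: 0, 0, 1.176, 1.924, 0.09
R0 = Σ lx·mx = 3.19 → 3.19

3.19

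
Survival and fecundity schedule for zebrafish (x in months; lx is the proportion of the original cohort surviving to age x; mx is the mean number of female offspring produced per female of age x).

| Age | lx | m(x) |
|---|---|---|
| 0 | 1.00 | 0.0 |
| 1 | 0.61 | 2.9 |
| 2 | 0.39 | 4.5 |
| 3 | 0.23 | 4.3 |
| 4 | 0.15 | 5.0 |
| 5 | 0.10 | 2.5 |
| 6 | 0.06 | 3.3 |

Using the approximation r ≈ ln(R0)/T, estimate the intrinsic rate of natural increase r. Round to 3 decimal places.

0.727

R0 = Σ lx·mx = 0 + 1.769 + 1.755 + 0.989 + 0.75 + 0.25 + 0.198 = 5.711
Σ x·lx·mx = 13.684; T = 13.684/5.711 = 2.39608…
r ≈ ln(R0)/T = ln(5.711)/2.39608… = 0.72719… → 0.727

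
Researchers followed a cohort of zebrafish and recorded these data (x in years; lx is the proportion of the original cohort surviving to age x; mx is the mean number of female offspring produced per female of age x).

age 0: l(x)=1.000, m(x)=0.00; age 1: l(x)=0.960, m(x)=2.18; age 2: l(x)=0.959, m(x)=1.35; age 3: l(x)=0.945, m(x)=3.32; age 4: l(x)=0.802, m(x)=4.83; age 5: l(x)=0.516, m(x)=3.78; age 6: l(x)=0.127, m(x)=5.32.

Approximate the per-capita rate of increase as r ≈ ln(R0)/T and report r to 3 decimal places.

0.770

R0 = Σ lx·mx = 0 + 2.0928 + 1.29465 + 3.1374 + 3.87366 + 1.95048 + 0.67564 = 13.02463
Σ x·lx·mx = 43.39518; T = 43.39518/13.02463 = 3.33178…
r ≈ ln(R0)/T = ln(13.02463)/3.33178… = 0.77041… → 0.770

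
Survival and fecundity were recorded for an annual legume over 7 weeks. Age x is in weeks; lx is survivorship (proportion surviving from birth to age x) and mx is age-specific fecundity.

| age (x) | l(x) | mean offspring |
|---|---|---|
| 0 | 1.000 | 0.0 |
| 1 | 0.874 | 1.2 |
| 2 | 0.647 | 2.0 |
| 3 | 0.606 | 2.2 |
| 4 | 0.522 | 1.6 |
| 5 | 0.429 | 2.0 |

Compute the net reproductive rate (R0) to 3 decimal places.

lx·mx by age: 0, 1.0488, 1.294, 1.3332, 0.8352, 0.858
R0 = Σ lx·mx = 5.3692 → 5.369

5.369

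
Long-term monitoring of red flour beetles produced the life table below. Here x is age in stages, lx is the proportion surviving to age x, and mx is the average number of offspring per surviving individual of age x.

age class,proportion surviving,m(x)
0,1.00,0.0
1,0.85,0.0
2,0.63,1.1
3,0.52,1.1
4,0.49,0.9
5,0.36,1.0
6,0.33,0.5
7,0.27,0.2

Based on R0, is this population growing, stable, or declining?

R0 = Σ lx·mx = 0 + 0 + 0.693 + 0.572 + 0.441 + 0.36 + 0.165 + 0.054 = 2.285
R0 > 1, so the population is growing.

growing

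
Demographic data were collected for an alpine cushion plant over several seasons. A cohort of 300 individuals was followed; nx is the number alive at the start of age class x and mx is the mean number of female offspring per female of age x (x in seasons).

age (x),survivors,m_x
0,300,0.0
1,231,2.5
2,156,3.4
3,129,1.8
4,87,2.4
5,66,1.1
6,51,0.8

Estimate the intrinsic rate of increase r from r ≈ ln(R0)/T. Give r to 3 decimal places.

lx = nx/n0 = nx/300: 1, 0.77, 0.52, 0.43, 0.29, 0.22, 0.17
R0 = Σ lx·mx = 0 + 1.925 + 1.768 + 0.774 + 0.696 + 0.242 + 0.136 = 5.541
Σ x·lx·mx = 12.593; T = 12.593/5.541 = 2.27269…
r ≈ ln(R0)/T = ln(5.541)/2.27269… = 0.75337… → 0.753

0.753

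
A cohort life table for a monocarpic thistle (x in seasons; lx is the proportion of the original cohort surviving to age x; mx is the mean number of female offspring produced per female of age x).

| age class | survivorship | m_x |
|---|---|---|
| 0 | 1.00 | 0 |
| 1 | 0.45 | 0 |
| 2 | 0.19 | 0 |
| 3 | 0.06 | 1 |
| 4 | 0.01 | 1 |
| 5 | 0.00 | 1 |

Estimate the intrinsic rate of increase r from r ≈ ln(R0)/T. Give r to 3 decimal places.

R0 = Σ lx·mx = 0 + 0 + 0 + 0.06 + 0.01 + 0 = 0.07
Σ x·lx·mx = 0.22; T = 0.22/0.07 = 3.14286…
r ≈ ln(R0)/T = ln(0.07)/3.14286… = -0.84613… → -0.846

-0.846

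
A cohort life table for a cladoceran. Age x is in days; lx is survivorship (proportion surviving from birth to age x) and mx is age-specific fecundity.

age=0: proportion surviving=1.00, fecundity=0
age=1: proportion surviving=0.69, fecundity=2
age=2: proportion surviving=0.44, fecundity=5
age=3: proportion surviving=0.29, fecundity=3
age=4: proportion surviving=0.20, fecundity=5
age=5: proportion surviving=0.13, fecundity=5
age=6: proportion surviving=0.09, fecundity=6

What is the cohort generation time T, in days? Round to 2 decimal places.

lx·mx: 0, 1.38, 2.2, 0.87, 1, 0.65, 0.54 → R0 = 6.64
x·lx·mx: 0, 1.38, 4.4, 2.61, 4, 3.25, 3.24 → Σ = 18.88
T = 18.88 / 6.64 = 2.843373… → 2.84

2.84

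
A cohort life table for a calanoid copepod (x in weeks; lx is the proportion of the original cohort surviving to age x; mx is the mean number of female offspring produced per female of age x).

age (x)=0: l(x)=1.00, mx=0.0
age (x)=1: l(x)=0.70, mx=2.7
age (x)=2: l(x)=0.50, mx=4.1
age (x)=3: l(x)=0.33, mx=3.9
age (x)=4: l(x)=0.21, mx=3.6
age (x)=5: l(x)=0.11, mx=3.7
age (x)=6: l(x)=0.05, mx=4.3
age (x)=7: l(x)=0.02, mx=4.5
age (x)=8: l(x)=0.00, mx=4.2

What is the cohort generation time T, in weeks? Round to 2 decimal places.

lx·mx: 0, 1.89, 2.05, 1.287, 0.756, 0.407, 0.215, 0.09, 0 → R0 = 6.695
x·lx·mx: 0, 1.89, 4.1, 3.861, 3.024, 2.035, 1.29, 0.63, 0 → Σ = 16.83
T = 16.83 / 6.695 = 2.513816… → 2.51

2.51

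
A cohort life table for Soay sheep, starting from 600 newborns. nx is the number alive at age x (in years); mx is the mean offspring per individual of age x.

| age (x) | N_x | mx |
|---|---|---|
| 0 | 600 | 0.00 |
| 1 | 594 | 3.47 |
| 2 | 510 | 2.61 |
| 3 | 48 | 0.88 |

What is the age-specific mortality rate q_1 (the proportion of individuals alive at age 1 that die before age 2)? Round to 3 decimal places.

0.141

lx = nx/n0 = nx/600: 1, 0.99, 0.85, 0.08
q_1 = (l_1 − l_2) / l_1 = (0.99 − 0.85) / 0.99
     = 0.14 / 0.99 = 0.141414… → 0.141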